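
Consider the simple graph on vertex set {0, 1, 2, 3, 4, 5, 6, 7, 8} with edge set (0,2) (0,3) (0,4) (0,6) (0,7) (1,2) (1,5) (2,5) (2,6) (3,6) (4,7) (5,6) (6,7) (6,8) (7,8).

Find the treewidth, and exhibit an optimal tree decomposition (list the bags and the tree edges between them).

Treewidth 2.
One such decomposition:
Bags: B1 = {0, 2, 6}  B2 = {0, 6, 7}  B3 = {2, 5, 6}  B4 = {0, 3, 6}  B5 = {0, 4, 7}  B6 = {6, 7, 8}  B7 = {1, 2, 5}
Tree: B1–B2, B1–B3, B1–B4, B2–B5, B2–B6, B3–B7

Each bag holds 3 vertices, so the decomposition has width 2, which upper-bounds the treewidth. On the other hand G contains the 3-clique {1, 2, 5}. A clique must lie in a single bag of any decomposition, so no decomposition can have width below 2. Therefore the treewidth is 2.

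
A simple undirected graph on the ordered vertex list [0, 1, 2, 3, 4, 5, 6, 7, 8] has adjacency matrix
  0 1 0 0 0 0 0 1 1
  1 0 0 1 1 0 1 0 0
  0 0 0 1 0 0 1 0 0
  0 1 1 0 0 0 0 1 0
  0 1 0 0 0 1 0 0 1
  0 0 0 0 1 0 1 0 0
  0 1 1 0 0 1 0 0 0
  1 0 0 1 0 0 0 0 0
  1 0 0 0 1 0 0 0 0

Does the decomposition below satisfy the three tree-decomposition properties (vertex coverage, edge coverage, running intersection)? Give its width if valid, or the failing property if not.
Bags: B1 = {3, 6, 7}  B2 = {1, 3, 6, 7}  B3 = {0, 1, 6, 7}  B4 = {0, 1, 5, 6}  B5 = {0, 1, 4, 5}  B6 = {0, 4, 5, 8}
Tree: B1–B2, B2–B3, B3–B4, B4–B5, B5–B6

No — vertex 2 appears in no bag.

A tree decomposition must satisfy three properties: every vertex lies in some bag; for every edge, both endpoints lie together in some bag; and for every vertex, the bags containing it form a connected subtree. Here vertex 2 appears in no bag, so the decomposition is invalid.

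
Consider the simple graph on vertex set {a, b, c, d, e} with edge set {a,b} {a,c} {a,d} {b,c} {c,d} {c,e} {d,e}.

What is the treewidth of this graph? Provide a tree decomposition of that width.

Treewidth 2.
Bags: B1 = {a, b, c}  B2 = {a, c, d}  B3 = {c, d, e}
Tree: B1–B2, B2–B3

Each bag holds 3 vertices, so the decomposition has width 2, which upper-bounds the treewidth. For the lower bound, the 3 vertices {c, d, e} are pairwise adjacent, and any tree decomposition puts a clique entirely inside one bag — forcing width ≥ 2. Hence tw(G) = 2 exactly.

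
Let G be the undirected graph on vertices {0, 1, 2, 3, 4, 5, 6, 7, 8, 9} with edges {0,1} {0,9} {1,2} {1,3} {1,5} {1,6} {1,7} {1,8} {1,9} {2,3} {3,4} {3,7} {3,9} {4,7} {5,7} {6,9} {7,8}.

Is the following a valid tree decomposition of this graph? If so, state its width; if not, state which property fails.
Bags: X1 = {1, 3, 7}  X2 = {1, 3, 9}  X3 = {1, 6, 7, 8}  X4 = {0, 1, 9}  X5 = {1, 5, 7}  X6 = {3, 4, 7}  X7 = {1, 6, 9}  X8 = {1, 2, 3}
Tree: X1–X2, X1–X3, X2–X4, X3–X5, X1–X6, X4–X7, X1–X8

No — bags containing vertex 6 are not connected in the tree.

A tree decomposition must satisfy three properties: every vertex lies in some bag; for every edge, both endpoints lie together in some bag; and for every vertex, the bags containing it form a connected subtree. Here bags containing vertex 6 are not connected in the tree, so the decomposition is invalid.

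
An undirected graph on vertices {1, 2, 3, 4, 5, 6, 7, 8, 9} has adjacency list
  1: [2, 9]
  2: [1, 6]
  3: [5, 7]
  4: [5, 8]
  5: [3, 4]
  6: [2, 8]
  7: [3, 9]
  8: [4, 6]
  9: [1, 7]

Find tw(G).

2

A width-2 tree decomposition is:
Bags: B1 = {2, 6, 8}  B2 = {2, 4, 8}  B3 = {2, 4, 5}  B4 = {2, 3, 5}  B5 = {2, 3, 7}  B6 = {2, 7, 9}  B7 = {1, 2, 9}
Tree: B1–B2, B2–B3, B3–B4, B4–B5, B5–B6, B6–B7
The largest bag has 3 vertices, giving width 2; this decomposition certifies tw(G) ≤ 2. For the lower bound, G contains the cycle 2–6–8–4–5–3–7–9–1–2, so G is not a forest; only forests have treewidth ≤ 1, hence tw(G) ≥ 2. The upper and lower bounds meet at 2, so that is the treewidth.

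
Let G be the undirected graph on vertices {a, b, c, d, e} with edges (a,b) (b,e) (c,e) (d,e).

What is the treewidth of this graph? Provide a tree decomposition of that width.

Treewidth 1.
One optimal decomposition is:
Bags: B1 = {c, e}  B2 = {b, e}  B3 = {d, e}  B4 = {a, b}
Tree: B1–B2, B2–B3, B2–B4

The largest bag has 2 vertices, giving width 1; this decomposition certifies tw(G) ≤ 1. Any graph with an edge has treewidth ≥ 1, and G has the edge c–e. Hence tw(G) = 1 exactly.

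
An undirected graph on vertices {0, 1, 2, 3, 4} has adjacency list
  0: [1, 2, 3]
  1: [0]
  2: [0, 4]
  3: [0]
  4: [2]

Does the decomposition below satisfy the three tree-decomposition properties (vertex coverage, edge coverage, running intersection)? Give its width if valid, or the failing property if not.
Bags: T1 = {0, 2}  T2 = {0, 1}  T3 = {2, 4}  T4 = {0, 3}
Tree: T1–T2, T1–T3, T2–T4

Every vertex of G appears in some bag (union = {0, 1, 2, 3, 4}); every edge is covered by a bag; and for each vertex v the set of bags containing v is connected in the bag tree. The decomposition is therefore valid. The largest bag has 2 vertices, so the width is 1.

Yes; width 1.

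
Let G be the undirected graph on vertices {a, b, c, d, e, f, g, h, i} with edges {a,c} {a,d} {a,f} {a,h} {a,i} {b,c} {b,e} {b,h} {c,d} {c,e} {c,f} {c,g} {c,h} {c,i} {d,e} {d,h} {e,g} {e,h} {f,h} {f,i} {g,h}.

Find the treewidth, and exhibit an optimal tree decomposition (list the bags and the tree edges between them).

The largest bag has 4 vertices, giving width 3; this decomposition certifies tw(G) ≤ 3. For the lower bound, the 4 vertices {a, c, d, h} are pairwise adjacent, and any tree decomposition puts a clique entirely inside one bag — forcing width ≥ 3. Therefore the treewidth is 3.

Treewidth 3.
Bags: B1 = {c, d, e, h}  B2 = {a, c, d, h}  B3 = {c, e, g, h}  B4 = {b, c, e, h}  B5 = {a, c, f, h}  B6 = {a, c, f, i}
Tree: B1–B2, B1–B3, B1–B4, B2–B5, B5–B6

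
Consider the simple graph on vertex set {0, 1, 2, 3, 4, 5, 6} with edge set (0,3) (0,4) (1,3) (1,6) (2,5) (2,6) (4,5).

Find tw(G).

2

A width-2 tree decomposition is:
Bags: B1 = {1, 2, 6}  B2 = {1, 2, 3}  B3 = {0, 2, 3}  B4 = {0, 2, 4}  B5 = {2, 4, 5}
Tree: B1–B2, B2–B3, B3–B4, B4–B5
The largest bag has 3 vertices, giving width 2; this decomposition certifies tw(G) ≤ 2. The edges 2–6–1–3–0–4–5–2 form a cycle, so G is not a tree and its treewidth is at least 2. The upper and lower bounds meet at 2, so that is the treewidth.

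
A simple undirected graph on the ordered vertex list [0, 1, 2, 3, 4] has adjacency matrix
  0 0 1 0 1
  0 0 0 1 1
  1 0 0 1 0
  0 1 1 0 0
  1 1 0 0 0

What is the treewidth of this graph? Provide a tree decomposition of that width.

The largest bag has 3 vertices, giving width 2; this decomposition certifies tw(G) ≤ 2. Since 1–4–0–2–3–1 is a cycle in G, G is not acyclic. Forests are exactly the graphs of treewidth ≤ 1, so tw(G) ≥ 2. Hence tw(G) = 2 exactly.

Treewidth 2.
Bags: B1 = {0, 1, 4}  B2 = {0, 1, 2}  B3 = {1, 2, 3}
Tree: B1–B2, B2–B3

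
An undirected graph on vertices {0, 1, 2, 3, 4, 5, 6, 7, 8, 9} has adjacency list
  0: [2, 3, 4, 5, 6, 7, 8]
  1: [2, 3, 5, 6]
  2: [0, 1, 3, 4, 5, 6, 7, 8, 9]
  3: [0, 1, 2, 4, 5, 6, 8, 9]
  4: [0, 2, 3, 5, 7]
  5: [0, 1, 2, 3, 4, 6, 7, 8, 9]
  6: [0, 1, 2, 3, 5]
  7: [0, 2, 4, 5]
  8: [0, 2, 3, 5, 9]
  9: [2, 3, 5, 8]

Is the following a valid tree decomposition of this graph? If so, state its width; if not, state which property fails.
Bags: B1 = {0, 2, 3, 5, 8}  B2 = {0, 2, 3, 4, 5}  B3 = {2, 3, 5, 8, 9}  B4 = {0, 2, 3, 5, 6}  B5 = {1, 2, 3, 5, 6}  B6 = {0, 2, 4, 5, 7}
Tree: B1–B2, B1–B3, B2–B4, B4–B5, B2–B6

Yes; width 4.

Vertex coverage: the bags together contain {0, 1, 2, 3, 4, 5, 6, 7, 8, 9}, the full vertex set. Edge coverage: each edge of G has both endpoints in at least one bag. Running intersection: for every vertex, the bags containing it form a connected subtree. All three properties hold, so this is a valid tree decomposition of width max|bag| − 1 = 4, and hence tw(G) ≤ 4.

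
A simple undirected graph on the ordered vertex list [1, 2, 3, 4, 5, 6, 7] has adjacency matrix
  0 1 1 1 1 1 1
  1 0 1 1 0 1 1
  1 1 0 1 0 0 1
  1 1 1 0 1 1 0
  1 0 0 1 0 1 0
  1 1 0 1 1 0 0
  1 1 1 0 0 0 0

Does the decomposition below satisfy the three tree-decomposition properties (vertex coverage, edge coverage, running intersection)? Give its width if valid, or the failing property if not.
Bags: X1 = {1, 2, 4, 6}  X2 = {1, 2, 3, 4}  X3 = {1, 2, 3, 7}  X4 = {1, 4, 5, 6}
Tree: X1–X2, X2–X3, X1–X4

Yes; width 3.

Every vertex of G appears in some bag (union = {1, 2, 3, 4, 5, 6, 7}); every edge is covered by a bag; and for each vertex v the set of bags containing v is connected in the bag tree. The decomposition is therefore valid. The largest bag has 4 vertices, so the width is 3.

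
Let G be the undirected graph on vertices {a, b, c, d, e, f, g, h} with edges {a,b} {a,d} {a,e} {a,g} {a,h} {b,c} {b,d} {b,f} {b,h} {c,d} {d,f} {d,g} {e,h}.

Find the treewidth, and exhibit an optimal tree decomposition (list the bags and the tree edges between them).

Each bag holds 3 vertices, so the decomposition has width 2, which upper-bounds the treewidth. On the other hand G contains the 3-clique {a, d, g}. A clique must lie in a single bag of any decomposition, so no decomposition can have width below 2. The upper and lower bounds meet at 2, so that is the treewidth.

Treewidth 2.
One such decomposition:
Bags: B1 = {a, d, g}  B2 = {a, b, d}  B3 = {b, d, f}  B4 = {b, c, d}  B5 = {a, b, h}  B6 = {a, e, h}
Tree: B1–B2, B2–B3, B2–B4, B2–B5, B5–B6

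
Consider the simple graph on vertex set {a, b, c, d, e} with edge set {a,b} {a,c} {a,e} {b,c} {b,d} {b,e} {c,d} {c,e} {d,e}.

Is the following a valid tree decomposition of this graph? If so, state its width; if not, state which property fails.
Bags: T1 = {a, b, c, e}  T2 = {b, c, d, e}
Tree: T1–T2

Vertex coverage: the bags together contain {a, b, c, d, e}, the full vertex set. Edge coverage: each edge of G has both endpoints in at least one bag. Running intersection: for every vertex, the bags containing it form a connected subtree. All three properties hold, so this is a valid tree decomposition of width max|bag| − 1 = 3, and hence tw(G) ≤ 3.

Yes; width 3.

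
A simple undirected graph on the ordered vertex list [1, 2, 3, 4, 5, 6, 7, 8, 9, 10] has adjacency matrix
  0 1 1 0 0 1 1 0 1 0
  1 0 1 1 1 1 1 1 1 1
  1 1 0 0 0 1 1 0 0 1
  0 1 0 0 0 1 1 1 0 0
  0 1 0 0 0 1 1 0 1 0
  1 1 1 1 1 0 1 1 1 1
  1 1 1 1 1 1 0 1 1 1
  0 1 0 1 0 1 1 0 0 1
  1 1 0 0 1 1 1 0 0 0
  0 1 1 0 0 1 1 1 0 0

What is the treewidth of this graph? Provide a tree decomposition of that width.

Every bag has size at most 5, so the width is 5 − 1 = 4 and tw(G) ≤ 4. For the lower bound, the 5 vertices {1, 2, 6, 7, 9} are pairwise adjacent, and any tree decomposition puts a clique entirely inside one bag — forcing width ≥ 4. The upper and lower bounds meet at 4, so that is the treewidth.

Treewidth 4.
One optimal decomposition is:
Bags: B1 = {2, 3, 6, 7, 10}  B2 = {2, 6, 7, 8, 10}  B3 = {1, 2, 3, 6, 7}  B4 = {1, 2, 6, 7, 9}  B5 = {2, 5, 6, 7, 9}  B6 = {2, 4, 6, 7, 8}
Tree: B1–B2, B1–B3, B3–B4, B4–B5, B2–B6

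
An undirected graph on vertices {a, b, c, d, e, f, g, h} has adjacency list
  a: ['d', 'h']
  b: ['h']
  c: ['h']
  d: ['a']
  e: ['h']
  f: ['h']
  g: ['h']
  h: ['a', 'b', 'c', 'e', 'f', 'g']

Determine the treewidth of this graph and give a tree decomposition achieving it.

Treewidth 1.
One optimal decomposition is:
Bags: B1 = {f, h}  B2 = {a, h}  B3 = {e, h}  B4 = {a, d}  B5 = {b, h}  B6 = {c, h}  B7 = {g, h}
Tree: B1–B2, B1–B3, B2–B4, B3–B5, B5–B6, B2–B7

The largest bag has 2 vertices, giving width 1; this decomposition certifies tw(G) ≤ 1. Since G has at least one edge (e.g. f–h), it is not an edgeless graph, so tw(G) ≥ 1. The upper and lower bounds meet at 1, so that is the treewidth.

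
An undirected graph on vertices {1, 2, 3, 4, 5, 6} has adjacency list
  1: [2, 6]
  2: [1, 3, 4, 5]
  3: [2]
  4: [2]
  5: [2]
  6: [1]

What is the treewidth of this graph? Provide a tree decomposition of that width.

Every bag has size at most 2, so the width is 2 − 1 = 1 and tw(G) ≤ 1. Since G has at least one edge (e.g. 2–3), it is not an edgeless graph, so tw(G) ≥ 1. The upper and lower bounds meet at 1, so that is the treewidth.

Treewidth 1.
One optimal decomposition is:
Bags: B1 = {2, 3}  B2 = {1, 2}  B3 = {1, 6}  B4 = {2, 4}  B5 = {2, 5}
Tree: B1–B2, B2–B3, B2–B4, B1–B5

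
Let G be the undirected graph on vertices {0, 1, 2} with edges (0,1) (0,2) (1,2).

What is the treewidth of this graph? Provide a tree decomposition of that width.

Treewidth 2.
One such decomposition:
Bags: B1 = {0, 1, 2}
Tree: (single bag)

With just one bag of size 3, the width is 3 − 1 = 2, so tw(G) ≤ 2. On the other hand G contains the 3-clique {0, 1, 2}. A clique must lie in a single bag of any decomposition, so no decomposition can have width below 2. Combining the bounds, tw(G) = 2.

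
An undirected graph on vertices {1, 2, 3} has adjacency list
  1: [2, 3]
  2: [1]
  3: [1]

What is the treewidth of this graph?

A width-1 tree decomposition is:
Bags: B1 = {1, 3}  B2 = {1, 2}
Tree: B1–B2
The largest bag has 2 vertices, giving width 1; this decomposition certifies tw(G) ≤ 1. G has an edge, so its treewidth is at least 1. The upper and lower bounds meet at 1, so that is the treewidth.

1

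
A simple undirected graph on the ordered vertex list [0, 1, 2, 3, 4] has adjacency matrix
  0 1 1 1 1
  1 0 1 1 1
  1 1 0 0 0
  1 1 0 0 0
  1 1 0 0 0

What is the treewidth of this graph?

A width-2 tree decomposition is:
Bags: B1 = {0, 1, 2}  B2 = {0, 1, 4}  B3 = {0, 1, 3}
Tree: B1–B2, B2–B3
The largest bag has 3 vertices, giving width 2; this decomposition certifies tw(G) ≤ 2. Conversely, {0, 1, 2} is a clique of size 3, and the vertices of any clique must share a bag in every tree decomposition; so some bag has ≥ 3 vertices and tw(G) ≥ 2. The upper and lower bounds meet at 2, so that is the treewidth.

2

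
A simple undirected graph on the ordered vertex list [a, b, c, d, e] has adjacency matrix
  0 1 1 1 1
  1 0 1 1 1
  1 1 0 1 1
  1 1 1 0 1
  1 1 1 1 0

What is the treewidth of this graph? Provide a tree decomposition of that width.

A single bag containing all 5 vertices is trivially a valid decomposition of width 4. On the other hand G contains the 5-clique {a, b, c, d, e}. A clique must lie in a single bag of any decomposition, so no decomposition can have width below 4. Therefore the treewidth is 4.

Treewidth 4.
One such decomposition:
Bags: B1 = {a, b, c, d, e}
Tree: (single bag)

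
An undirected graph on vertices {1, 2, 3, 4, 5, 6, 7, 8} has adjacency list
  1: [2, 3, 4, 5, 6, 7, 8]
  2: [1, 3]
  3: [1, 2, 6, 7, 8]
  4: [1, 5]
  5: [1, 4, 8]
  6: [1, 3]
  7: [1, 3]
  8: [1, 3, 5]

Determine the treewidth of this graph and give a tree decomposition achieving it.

Treewidth 2.
One optimal decomposition is:
Bags: B1 = {1, 3, 8}  B2 = {1, 5, 8}  B3 = {1, 4, 5}  B4 = {1, 3, 7}  B5 = {1, 2, 3}  B6 = {1, 3, 6}
Tree: B1–B2, B2–B3, B1–B4, B1–B5, B5–B6

Each bag holds 3 vertices, so the decomposition has width 2, which upper-bounds the treewidth. For the lower bound, the 3 vertices {1, 3, 8} are pairwise adjacent, and any tree decomposition puts a clique entirely inside one bag — forcing width ≥ 2. Hence tw(G) = 2 exactly.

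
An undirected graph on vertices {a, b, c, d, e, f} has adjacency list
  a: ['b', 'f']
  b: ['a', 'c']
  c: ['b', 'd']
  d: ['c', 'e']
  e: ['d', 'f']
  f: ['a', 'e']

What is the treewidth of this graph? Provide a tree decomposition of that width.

Treewidth 2.
One such decomposition:
Bags: B1 = {b, c, d}  B2 = {a, b, d}  B3 = {a, d, f}  B4 = {d, e, f}
Tree: B1–B2, B2–B3, B3–B4

Every bag has size at most 3, so the width is 3 − 1 = 2 and tw(G) ≤ 2. Since d–c–b–a–f–e–d is a cycle in G, G is not acyclic. Forests are exactly the graphs of treewidth ≤ 1, so tw(G) ≥ 2. Combining the bounds, tw(G) = 2.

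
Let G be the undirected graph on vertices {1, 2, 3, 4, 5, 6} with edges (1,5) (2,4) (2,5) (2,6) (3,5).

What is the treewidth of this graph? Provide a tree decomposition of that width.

Treewidth 1.
One such decomposition:
Bags: B1 = {2, 5}  B2 = {2, 4}  B3 = {1, 5}  B4 = {2, 6}  B5 = {3, 5}
Tree: B1–B2, B1–B3, B2–B4, B3–B5

The largest bag has 2 vertices, giving width 1; this decomposition certifies tw(G) ≤ 1. Since G has at least one edge (e.g. 5–2), it is not an edgeless graph, so tw(G) ≥ 1. Combining the bounds, tw(G) = 1.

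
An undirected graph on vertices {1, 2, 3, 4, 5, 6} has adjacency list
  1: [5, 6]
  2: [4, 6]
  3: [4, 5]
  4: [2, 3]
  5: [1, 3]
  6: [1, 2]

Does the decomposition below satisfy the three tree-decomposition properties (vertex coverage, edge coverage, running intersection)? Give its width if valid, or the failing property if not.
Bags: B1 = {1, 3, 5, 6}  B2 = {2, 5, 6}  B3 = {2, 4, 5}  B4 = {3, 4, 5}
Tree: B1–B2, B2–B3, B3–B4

A tree decomposition must satisfy three properties: every vertex lies in some bag; for every edge, both endpoints lie together in some bag; and for every vertex, the bags containing it form a connected subtree. Here bags containing vertex 3 are not connected in the tree, so the decomposition is invalid.

No — bags containing vertex 3 are not connected in the tree.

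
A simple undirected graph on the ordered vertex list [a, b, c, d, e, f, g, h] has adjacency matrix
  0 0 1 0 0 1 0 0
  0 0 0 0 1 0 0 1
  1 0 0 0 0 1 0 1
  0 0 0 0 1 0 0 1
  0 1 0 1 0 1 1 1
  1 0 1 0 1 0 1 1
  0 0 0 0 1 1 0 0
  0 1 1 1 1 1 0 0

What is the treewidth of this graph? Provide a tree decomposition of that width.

Treewidth 2.
One such decomposition:
Bags: B1 = {c, f, h}  B2 = {e, f, h}  B3 = {a, c, f}  B4 = {b, e, h}  B5 = {e, f, g}  B6 = {d, e, h}
Tree: B1–B2, B1–B3, B2–B4, B2–B5, B2–B6

The largest bag has 3 vertices, giving width 2; this decomposition certifies tw(G) ≤ 2. For the lower bound, the 3 vertices {d, e, h} are pairwise adjacent, and any tree decomposition puts a clique entirely inside one bag — forcing width ≥ 2. Hence tw(G) = 2 exactly.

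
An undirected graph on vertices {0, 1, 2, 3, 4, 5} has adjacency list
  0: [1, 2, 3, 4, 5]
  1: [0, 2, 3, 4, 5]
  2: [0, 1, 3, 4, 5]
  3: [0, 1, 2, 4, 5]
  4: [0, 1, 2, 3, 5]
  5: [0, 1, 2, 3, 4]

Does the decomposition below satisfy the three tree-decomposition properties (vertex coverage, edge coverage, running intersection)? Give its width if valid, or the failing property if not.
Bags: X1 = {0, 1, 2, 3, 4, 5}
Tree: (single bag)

Yes; width 5.

Every vertex of G appears in some bag (union = {0, 1, 2, 3, 4, 5}); every edge is covered by a bag; and for each vertex v the set of bags containing v is connected in the bag tree. The decomposition is therefore valid. The largest bag has 6 vertices, so the width is 5.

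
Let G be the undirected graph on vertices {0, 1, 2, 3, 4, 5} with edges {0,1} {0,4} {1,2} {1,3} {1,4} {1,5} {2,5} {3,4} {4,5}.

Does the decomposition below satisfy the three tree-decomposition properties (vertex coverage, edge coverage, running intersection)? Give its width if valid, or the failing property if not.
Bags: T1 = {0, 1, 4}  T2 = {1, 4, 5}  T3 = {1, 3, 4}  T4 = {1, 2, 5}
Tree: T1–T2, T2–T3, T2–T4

Vertex coverage: the bags together contain {0, 1, 2, 3, 4, 5}, the full vertex set. Edge coverage: each edge of G has both endpoints in at least one bag. Running intersection: for every vertex, the bags containing it form a connected subtree. All three properties hold, so this is a valid tree decomposition of width max|bag| − 1 = 2, and hence tw(G) ≤ 2.

Yes; width 2.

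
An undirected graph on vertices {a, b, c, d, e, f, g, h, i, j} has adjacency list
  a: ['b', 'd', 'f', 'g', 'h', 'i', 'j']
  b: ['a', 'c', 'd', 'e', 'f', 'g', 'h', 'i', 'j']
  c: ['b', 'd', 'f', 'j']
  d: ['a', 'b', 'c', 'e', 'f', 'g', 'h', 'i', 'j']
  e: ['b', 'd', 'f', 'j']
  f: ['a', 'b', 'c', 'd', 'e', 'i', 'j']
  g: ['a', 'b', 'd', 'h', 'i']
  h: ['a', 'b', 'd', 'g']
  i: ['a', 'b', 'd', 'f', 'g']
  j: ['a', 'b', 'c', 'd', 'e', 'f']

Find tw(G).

4

A width-4 tree decomposition is:
Bags: B1 = {a, b, d, f, j}  B2 = {a, b, d, f, i}  B3 = {a, b, d, g, i}  B4 = {b, c, d, f, j}  B5 = {b, d, e, f, j}  B6 = {a, b, d, g, h}
Tree: B1–B2, B2–B3, B1–B4, B1–B5, B3–B6
Every bag has size at most 5, so the width is 5 − 1 = 4 and tw(G) ≤ 4. For the lower bound, the 5 vertices {a, b, d, g, h} are pairwise adjacent, and any tree decomposition puts a clique entirely inside one bag — forcing width ≥ 4. Therefore the treewidth is 4.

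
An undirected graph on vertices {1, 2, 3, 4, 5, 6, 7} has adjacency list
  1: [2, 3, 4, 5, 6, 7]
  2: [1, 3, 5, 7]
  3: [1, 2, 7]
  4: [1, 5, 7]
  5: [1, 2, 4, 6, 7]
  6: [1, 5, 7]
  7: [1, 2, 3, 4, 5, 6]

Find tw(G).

A width-3 tree decomposition is:
Bags: B1 = {1, 4, 5, 7}  B2 = {1, 2, 5, 7}  B3 = {1, 5, 6, 7}  B4 = {1, 2, 3, 7}
Tree: B1–B2, B2–B3, B2–B4
The largest bag has 4 vertices, giving width 3; this decomposition certifies tw(G) ≤ 3. On the other hand G contains the 4-clique {1, 2, 3, 7}. A clique must lie in a single bag of any decomposition, so no decomposition can have width below 3. Combining the bounds, tw(G) = 3.

3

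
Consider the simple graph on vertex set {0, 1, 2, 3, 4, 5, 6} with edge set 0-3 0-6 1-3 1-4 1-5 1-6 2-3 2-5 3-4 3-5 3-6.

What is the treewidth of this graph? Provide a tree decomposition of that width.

The largest bag has 3 vertices, giving width 2; this decomposition certifies tw(G) ≤ 2. For the lower bound, the 3 vertices {0, 3, 6} are pairwise adjacent, and any tree decomposition puts a clique entirely inside one bag — forcing width ≥ 2. Hence tw(G) = 2 exactly.

Treewidth 2.
One such decomposition:
Bags: B1 = {1, 3, 5}  B2 = {1, 3, 6}  B3 = {1, 3, 4}  B4 = {0, 3, 6}  B5 = {2, 3, 5}
Tree: B1–B2, B2–B3, B2–B4, B1–B5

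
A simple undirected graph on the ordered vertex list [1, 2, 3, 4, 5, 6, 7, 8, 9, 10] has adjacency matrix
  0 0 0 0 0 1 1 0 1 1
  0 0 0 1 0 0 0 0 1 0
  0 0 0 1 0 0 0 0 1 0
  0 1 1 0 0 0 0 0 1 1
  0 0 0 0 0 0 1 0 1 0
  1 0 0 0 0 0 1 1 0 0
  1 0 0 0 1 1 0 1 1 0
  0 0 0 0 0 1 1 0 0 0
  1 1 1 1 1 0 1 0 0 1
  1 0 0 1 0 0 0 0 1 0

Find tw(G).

2

A width-2 tree decomposition is:
Bags: B1 = {1, 7, 9}  B2 = {1, 6, 7}  B3 = {1, 9, 10}  B4 = {5, 7, 9}  B5 = {4, 9, 10}  B6 = {3, 4, 9}  B7 = {6, 7, 8}  B8 = {2, 4, 9}
Tree: B1–B2, B1–B3, B1–B4, B3–B5, B5–B6, B2–B7, B5–B8
The largest bag has 3 vertices, giving width 2; this decomposition certifies tw(G) ≤ 2. For the lower bound, the 3 vertices {6, 7, 8} are pairwise adjacent, and any tree decomposition puts a clique entirely inside one bag — forcing width ≥ 2. Combining the bounds, tw(G) = 2.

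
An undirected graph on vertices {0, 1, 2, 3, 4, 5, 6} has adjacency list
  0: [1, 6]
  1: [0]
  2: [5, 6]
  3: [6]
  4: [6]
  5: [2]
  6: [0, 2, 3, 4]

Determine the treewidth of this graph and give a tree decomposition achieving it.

Each bag holds 2 vertices, so the decomposition has width 1, which upper-bounds the treewidth. Any graph with an edge has treewidth ≥ 1, and G has the edge 2–6. Combining the bounds, tw(G) = 1.

Treewidth 1.
Bags: B1 = {2, 6}  B2 = {0, 6}  B3 = {0, 1}  B4 = {4, 6}  B5 = {2, 5}  B6 = {3, 6}
Tree: B1–B2, B2–B3, B2–B4, B1–B5, B4–B6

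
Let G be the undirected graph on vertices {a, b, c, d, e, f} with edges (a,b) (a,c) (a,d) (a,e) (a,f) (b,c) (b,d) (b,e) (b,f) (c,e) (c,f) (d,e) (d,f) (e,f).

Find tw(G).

4

A width-4 tree decomposition is:
Bags: B1 = {a, b, d, e, f}  B2 = {a, b, c, e, f}
Tree: B1–B2
Every bag has size at most 5, so the width is 5 − 1 = 4 and tw(G) ≤ 4. For the lower bound, the 5 vertices {a, b, d, e, f} are pairwise adjacent, and any tree decomposition puts a clique entirely inside one bag — forcing width ≥ 4. Therefore the treewidth is 4.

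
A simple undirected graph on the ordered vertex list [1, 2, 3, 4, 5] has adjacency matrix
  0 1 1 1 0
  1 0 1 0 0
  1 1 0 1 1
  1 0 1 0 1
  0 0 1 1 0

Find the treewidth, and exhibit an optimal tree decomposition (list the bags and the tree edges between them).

Treewidth 2.
One optimal decomposition is:
Bags: B1 = {1, 3, 4}  B2 = {3, 4, 5}  B3 = {1, 2, 3}
Tree: B1–B2, B1–B3

The largest bag has 3 vertices, giving width 2; this decomposition certifies tw(G) ≤ 2. On the other hand G contains the 3-clique {1, 2, 3}. A clique must lie in a single bag of any decomposition, so no decomposition can have width below 2. Combining the bounds, tw(G) = 2.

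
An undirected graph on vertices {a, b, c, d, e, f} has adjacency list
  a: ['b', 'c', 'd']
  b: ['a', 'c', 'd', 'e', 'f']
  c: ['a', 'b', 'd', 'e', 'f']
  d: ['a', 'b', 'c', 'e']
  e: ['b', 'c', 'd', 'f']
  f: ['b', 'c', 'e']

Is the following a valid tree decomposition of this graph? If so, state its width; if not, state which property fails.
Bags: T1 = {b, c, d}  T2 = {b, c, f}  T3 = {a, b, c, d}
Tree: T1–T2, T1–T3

A tree decomposition must satisfy three properties: every vertex lies in some bag; for every edge, both endpoints lie together in some bag; and for every vertex, the bags containing it form a connected subtree. Here vertex e appears in no bag, so the decomposition is invalid.

No — vertex e appears in no bag.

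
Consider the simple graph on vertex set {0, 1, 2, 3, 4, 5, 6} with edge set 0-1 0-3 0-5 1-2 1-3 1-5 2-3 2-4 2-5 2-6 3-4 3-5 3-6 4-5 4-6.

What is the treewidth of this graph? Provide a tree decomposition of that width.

Treewidth 3.
One optimal decomposition is:
Bags: B1 = {1, 2, 3, 5}  B2 = {2, 3, 4, 5}  B3 = {0, 1, 3, 5}  B4 = {2, 3, 4, 6}
Tree: B1–B2, B1–B3, B2–B4

Each bag holds 4 vertices, so the decomposition has width 3, which upper-bounds the treewidth. For the lower bound, the 4 vertices {0, 1, 3, 5} are pairwise adjacent, and any tree decomposition puts a clique entirely inside one bag — forcing width ≥ 3. The upper and lower bounds meet at 3, so that is the treewidth.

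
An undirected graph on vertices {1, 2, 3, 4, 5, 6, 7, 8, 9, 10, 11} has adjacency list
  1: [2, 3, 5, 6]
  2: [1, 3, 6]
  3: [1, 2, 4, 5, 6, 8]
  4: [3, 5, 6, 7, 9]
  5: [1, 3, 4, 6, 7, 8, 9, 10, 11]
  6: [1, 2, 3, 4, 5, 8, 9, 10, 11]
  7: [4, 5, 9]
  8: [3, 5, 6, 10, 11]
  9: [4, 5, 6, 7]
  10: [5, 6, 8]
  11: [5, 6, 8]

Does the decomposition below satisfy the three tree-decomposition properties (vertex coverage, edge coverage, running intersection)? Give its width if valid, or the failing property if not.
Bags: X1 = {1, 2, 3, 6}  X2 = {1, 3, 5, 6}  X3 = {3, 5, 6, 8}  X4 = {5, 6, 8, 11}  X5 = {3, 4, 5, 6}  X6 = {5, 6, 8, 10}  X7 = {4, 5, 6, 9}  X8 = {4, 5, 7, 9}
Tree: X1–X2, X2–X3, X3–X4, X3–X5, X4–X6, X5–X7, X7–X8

Yes; width 3.

Checking the three conditions: (i) the bags cover all of {1, 2, 3, 4, 5, 6, 7, 8, 9, 10, 11}; (ii) for each edge, some bag contains both endpoints; (iii) the bags containing any fixed vertex form a subtree. All hold, so the decomposition is valid with width 4 − 1 = 3.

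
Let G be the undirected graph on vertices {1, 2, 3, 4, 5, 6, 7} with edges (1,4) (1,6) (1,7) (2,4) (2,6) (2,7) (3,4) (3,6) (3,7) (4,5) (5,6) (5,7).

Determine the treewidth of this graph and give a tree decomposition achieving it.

Every bag has size at most 4, so the width is 4 − 1 = 3 and tw(G) ≤ 3. For the lower bound: the 4 vertex sets {5,6}, {1,4}, {7}, {2} are disjoint, each induces a connected subgraph, and every pair is joined by at least one edge of G. Contracting each set to a single vertex therefore yields K_{4} as a minor, and since treewidth is minor-monotone, tw(G) ≥ tw(K_{4}) = 3. Combining the bounds, tw(G) = 3.

Treewidth 3.
One such decomposition:
Bags: B1 = {4, 5, 6, 7}  B2 = {1, 4, 6, 7}  B3 = {2, 4, 6, 7}  B4 = {3, 4, 6, 7}
Tree: B1–B2, B2–B3, B3–B4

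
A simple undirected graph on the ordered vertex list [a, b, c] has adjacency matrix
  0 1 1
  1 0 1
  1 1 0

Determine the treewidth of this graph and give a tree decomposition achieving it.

With just one bag of size 3, the width is 3 − 1 = 2, so tw(G) ≤ 2. Conversely, {a, b, c} is a clique of size 3, and the vertices of any clique must share a bag in every tree decomposition; so some bag has ≥ 3 vertices and tw(G) ≥ 2. Therefore the treewidth is 2.

Treewidth 2.
Bags: B1 = {a, b, c}
Tree: (single bag)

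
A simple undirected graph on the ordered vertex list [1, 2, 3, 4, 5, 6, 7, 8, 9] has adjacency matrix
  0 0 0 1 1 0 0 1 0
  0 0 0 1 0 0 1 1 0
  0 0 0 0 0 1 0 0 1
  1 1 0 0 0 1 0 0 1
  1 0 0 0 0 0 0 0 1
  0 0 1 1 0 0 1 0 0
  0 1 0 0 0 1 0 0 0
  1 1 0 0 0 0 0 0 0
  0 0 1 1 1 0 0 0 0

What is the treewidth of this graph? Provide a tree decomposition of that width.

Each bag holds 4 vertices, so the decomposition has width 3, which upper-bounds the treewidth. For the lower bound: the 4 vertex sets {1,5,8}, {2}, {4}, {3,6,7,9} are disjoint, each induces a connected subgraph, and every pair is joined by at least one edge of G. Contracting each set to a single vertex therefore yields K_{4} as a minor, and since treewidth is minor-monotone, tw(G) ≥ tw(K_{4}) = 3. Hence tw(G) = 3 exactly.

Treewidth 3.
One optimal decomposition is:
Bags: B1 = {1, 2, 5, 8}  B2 = {1, 2, 4, 5}  B3 = {2, 4, 5, 9}  B4 = {2, 4, 7, 9}  B5 = {4, 6, 7, 9}  B6 = {3, 6, 7, 9}
Tree: B1–B2, B2–B3, B3–B4, B4–B5, B5–B6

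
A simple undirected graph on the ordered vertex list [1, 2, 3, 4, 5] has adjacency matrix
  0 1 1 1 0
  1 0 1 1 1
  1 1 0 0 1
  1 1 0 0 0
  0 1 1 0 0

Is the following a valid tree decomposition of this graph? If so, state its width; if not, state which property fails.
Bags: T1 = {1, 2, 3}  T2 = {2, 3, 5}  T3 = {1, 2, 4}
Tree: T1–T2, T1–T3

Yes; width 2.

Vertex coverage: the bags together contain {1, 2, 3, 4, 5}, the full vertex set. Edge coverage: each edge of G has both endpoints in at least one bag. Running intersection: for every vertex, the bags containing it form a connected subtree. All three properties hold, so this is a valid tree decomposition of width max|bag| − 1 = 2, and hence tw(G) ≤ 2.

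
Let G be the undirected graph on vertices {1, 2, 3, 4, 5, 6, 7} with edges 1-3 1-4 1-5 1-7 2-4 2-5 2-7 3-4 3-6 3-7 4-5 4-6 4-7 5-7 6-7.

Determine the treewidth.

3

A width-3 tree decomposition is:
Bags: B1 = {3, 4, 6, 7}  B2 = {1, 3, 4, 7}  B3 = {1, 4, 5, 7}  B4 = {2, 4, 5, 7}
Tree: B1–B2, B2–B3, B3–B4
The largest bag has 4 vertices, giving width 3; this decomposition certifies tw(G) ≤ 3. Conversely, {1, 3, 4, 7} is a clique of size 4, and the vertices of any clique must share a bag in every tree decomposition; so some bag has ≥ 4 vertices and tw(G) ≥ 3. Hence tw(G) = 3 exactly.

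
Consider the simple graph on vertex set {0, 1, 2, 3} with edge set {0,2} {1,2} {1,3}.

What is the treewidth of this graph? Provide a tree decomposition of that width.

The largest bag has 2 vertices, giving width 1; this decomposition certifies tw(G) ≤ 1. G has an edge, so its treewidth is at least 1. Combining the bounds, tw(G) = 1.

Treewidth 1.
Bags: B1 = {1, 2}  B2 = {1, 3}  B3 = {0, 2}
Tree: B1–B2, B1–B3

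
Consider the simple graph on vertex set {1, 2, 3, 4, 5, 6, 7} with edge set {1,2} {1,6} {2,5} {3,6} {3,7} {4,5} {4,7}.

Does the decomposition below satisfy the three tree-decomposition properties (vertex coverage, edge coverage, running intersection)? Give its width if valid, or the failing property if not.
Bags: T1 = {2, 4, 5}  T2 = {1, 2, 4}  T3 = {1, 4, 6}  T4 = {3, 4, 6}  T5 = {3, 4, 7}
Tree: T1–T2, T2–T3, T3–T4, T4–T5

Checking the three conditions: (i) the bags cover all of {1, 2, 3, 4, 5, 6, 7}; (ii) for each edge, some bag contains both endpoints; (iii) the bags containing any fixed vertex form a subtree. All hold, so the decomposition is valid with width 3 − 1 = 2.

Yes; width 2.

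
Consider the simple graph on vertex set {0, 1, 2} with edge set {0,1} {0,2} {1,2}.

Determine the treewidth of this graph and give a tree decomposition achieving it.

Treewidth 2.
One optimal decomposition is:
Bags: B1 = {0, 1, 2}
Tree: (single bag)

With just one bag of size 3, the width is 3 − 1 = 2, so tw(G) ≤ 2. Conversely, {0, 1, 2} is a clique of size 3, and the vertices of any clique must share a bag in every tree decomposition; so some bag has ≥ 3 vertices and tw(G) ≥ 2. The upper and lower bounds meet at 2, so that is the treewidth.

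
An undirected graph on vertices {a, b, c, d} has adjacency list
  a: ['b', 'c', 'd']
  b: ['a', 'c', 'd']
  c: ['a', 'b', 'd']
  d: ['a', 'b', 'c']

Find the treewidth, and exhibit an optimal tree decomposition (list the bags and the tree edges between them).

Treewidth 3.
Bags: B1 = {a, b, c, d}
Tree: (single bag)

A single bag containing all 4 vertices is trivially a valid decomposition of width 3. On the other hand G contains the 4-clique {a, b, c, d}. A clique must lie in a single bag of any decomposition, so no decomposition can have width below 3. Combining the bounds, tw(G) = 3.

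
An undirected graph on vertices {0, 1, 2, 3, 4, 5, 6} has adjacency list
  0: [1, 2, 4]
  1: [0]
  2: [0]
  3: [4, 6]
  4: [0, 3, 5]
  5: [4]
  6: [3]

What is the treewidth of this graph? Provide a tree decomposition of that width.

Each bag holds 2 vertices, so the decomposition has width 1, which upper-bounds the treewidth. G has an edge, so its treewidth is at least 1. Combining the bounds, tw(G) = 1.

Treewidth 1.
One such decomposition:
Bags: B1 = {0, 1}  B2 = {0, 4}  B3 = {4, 5}  B4 = {3, 4}  B5 = {0, 2}  B6 = {3, 6}
Tree: B1–B2, B2–B3, B3–B4, B2–B5, B4–B6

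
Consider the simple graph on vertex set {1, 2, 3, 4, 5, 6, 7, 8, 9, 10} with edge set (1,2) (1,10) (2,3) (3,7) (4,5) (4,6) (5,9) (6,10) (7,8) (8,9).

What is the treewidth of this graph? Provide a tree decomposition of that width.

Each bag holds 3 vertices, so the decomposition has width 2, which upper-bounds the treewidth. Since 1–2–3–7–8–9–5–4–6–10–1 is a cycle in G, G is not acyclic. Forests are exactly the graphs of treewidth ≤ 1, so tw(G) ≥ 2. The upper and lower bounds meet at 2, so that is the treewidth.

Treewidth 2.
Bags: B1 = {1, 2, 3}  B2 = {1, 3, 7}  B3 = {1, 7, 8}  B4 = {1, 8, 9}  B5 = {1, 5, 9}  B6 = {1, 4, 5}  B7 = {1, 4, 6}  B8 = {1, 6, 10}
Tree: B1–B2, B2–B3, B3–B4, B4–B5, B5–B6, B6–B7, B7–B8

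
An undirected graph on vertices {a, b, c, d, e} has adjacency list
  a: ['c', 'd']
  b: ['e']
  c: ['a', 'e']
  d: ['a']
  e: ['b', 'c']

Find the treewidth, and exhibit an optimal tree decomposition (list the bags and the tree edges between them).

Every bag has size at most 2, so the width is 2 − 1 = 1 and tw(G) ≤ 1. Since G has at least one edge (e.g. a–c), it is not an edgeless graph, so tw(G) ≥ 1. The upper and lower bounds meet at 1, so that is the treewidth.

Treewidth 1.
Bags: B1 = {a, c}  B2 = {c, e}  B3 = {a, d}  B4 = {b, e}
Tree: B1–B2, B1–B3, B2–B4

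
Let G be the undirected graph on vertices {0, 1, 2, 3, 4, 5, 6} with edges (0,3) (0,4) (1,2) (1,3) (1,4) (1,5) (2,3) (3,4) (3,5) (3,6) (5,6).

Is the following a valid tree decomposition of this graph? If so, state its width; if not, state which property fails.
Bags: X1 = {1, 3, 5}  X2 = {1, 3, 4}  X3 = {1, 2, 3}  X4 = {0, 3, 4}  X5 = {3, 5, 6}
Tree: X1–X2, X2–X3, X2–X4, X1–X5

Yes; width 2.

Every vertex of G appears in some bag (union = {0, 1, 2, 3, 4, 5, 6}); every edge is covered by a bag; and for each vertex v the set of bags containing v is connected in the bag tree. The decomposition is therefore valid. The largest bag has 3 vertices, so the width is 2.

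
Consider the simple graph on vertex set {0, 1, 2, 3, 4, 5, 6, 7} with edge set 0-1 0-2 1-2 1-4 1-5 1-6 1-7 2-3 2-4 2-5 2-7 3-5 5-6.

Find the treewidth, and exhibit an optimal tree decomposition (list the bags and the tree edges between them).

Treewidth 2.
One such decomposition:
Bags: B1 = {0, 1, 2}  B2 = {1, 2, 7}  B3 = {1, 2, 4}  B4 = {1, 2, 5}  B5 = {1, 5, 6}  B6 = {2, 3, 5}
Tree: B1–B2, B2–B3, B1–B4, B4–B5, B4–B6

Every bag has size at most 3, so the width is 3 − 1 = 2 and tw(G) ≤ 2. Conversely, {0, 1, 2} is a clique of size 3, and the vertices of any clique must share a bag in every tree decomposition; so some bag has ≥ 3 vertices and tw(G) ≥ 2. Combining the bounds, tw(G) = 2.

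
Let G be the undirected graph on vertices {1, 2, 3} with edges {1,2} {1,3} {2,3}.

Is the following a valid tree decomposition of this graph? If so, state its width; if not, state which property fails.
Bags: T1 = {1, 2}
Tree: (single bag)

A tree decomposition must satisfy three properties: every vertex lies in some bag; for every edge, both endpoints lie together in some bag; and for every vertex, the bags containing it form a connected subtree. Here vertex 3 appears in no bag, so the decomposition is invalid.

No — vertex 3 appears in no bag.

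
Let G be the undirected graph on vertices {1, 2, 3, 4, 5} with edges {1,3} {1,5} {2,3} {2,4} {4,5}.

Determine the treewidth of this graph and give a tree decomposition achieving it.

Treewidth 2.
Bags: B1 = {2, 4, 5}  B2 = {2, 3, 5}  B3 = {1, 3, 5}
Tree: B1–B2, B2–B3

The largest bag has 3 vertices, giving width 2; this decomposition certifies tw(G) ≤ 2. Since 5–4–2–3–1–5 is a cycle in G, G is not acyclic. Forests are exactly the graphs of treewidth ≤ 1, so tw(G) ≥ 2. Combining the bounds, tw(G) = 2.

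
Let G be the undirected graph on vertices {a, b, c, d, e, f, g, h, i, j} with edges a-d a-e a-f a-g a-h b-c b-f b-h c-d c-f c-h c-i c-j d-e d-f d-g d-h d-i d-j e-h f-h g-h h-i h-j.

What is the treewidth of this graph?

A width-3 tree decomposition is:
Bags: B1 = {c, d, f, h}  B2 = {b, c, f, h}  B3 = {a, d, f, h}  B4 = {c, d, h, i}  B5 = {c, d, h, j}  B6 = {a, d, g, h}  B7 = {a, d, e, h}
Tree: B1–B2, B1–B3, B1–B4, B4–B5, B3–B6, B3–B7
Every bag has size at most 4, so the width is 4 − 1 = 3 and tw(G) ≤ 3. For the lower bound, the 4 vertices {a, d, g, h} are pairwise adjacent, and any tree decomposition puts a clique entirely inside one bag — forcing width ≥ 3. Combining the bounds, tw(G) = 3.

3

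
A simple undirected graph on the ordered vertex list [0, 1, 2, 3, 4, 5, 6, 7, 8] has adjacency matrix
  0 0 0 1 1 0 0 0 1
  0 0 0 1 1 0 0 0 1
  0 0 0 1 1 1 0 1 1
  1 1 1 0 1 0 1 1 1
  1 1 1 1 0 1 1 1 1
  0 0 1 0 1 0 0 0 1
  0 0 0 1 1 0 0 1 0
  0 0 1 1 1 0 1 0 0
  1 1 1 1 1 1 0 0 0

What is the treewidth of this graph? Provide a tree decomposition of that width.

Treewidth 3.
One optimal decomposition is:
Bags: B1 = {2, 3, 4, 8}  B2 = {1, 3, 4, 8}  B3 = {2, 4, 5, 8}  B4 = {0, 3, 4, 8}  B5 = {2, 3, 4, 7}  B6 = {3, 4, 6, 7}
Tree: B1–B2, B1–B3, B2–B4, B1–B5, B5–B6

Every bag has size at most 4, so the width is 4 − 1 = 3 and tw(G) ≤ 3. For the lower bound, the 4 vertices {0, 3, 4, 8} are pairwise adjacent, and any tree decomposition puts a clique entirely inside one bag — forcing width ≥ 3. Therefore the treewidth is 3.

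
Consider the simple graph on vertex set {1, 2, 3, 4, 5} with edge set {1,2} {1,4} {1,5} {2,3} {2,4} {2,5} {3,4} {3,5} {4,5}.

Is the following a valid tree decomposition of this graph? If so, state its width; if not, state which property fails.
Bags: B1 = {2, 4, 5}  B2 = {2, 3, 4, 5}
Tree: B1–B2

No — vertex 1 appears in no bag.

A tree decomposition must satisfy three properties: every vertex lies in some bag; for every edge, both endpoints lie together in some bag; and for every vertex, the bags containing it form a connected subtree. Here vertex 1 appears in no bag, so the decomposition is invalid.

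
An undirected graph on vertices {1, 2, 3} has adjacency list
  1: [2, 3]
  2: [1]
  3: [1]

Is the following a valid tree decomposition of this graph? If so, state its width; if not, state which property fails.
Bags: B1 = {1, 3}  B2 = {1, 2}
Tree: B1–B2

Vertex coverage: the bags together contain {1, 2, 3}, the full vertex set. Edge coverage: each edge of G has both endpoints in at least one bag. Running intersection: for every vertex, the bags containing it form a connected subtree. All three properties hold, so this is a valid tree decomposition of width max|bag| − 1 = 1, and hence tw(G) ≤ 1.

Yes; width 1.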